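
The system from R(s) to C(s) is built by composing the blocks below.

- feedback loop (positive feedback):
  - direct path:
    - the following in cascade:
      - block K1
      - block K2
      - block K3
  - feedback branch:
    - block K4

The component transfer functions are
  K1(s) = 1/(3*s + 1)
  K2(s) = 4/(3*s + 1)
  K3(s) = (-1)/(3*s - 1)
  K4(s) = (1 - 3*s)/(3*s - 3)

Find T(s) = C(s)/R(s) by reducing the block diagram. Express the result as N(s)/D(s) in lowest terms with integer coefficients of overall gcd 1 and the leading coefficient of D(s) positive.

Step 1. multiply K1, K2, K3 (series) -> (-4)/(27*s^3 + 9*s^2 - 3*s - 1)
Step 2. collapse the loop ((K1*K2*K3) forward, K4 return) - this is the overall T(s), already in the required normalized form

Hence the answer: (12 - 12*s)/(81*s^4 - 54*s^3 - 36*s^2 - 6*s + 7)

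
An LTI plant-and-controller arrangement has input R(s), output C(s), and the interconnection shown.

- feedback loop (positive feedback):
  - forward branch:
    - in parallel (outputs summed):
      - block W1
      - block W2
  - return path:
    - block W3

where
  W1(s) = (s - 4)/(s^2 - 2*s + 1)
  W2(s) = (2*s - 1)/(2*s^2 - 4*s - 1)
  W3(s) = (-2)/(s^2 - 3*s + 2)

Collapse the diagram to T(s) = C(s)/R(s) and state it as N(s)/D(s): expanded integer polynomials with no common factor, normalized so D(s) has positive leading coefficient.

The answer is (4*s^5 - 29*s^4 + 78*s^3 - 88*s^2 + 29*s + 6)/(2*s^6 - 14*s^5 + 37*s^4 - 37*s^3 - 11*s^2 + 37*s + 4).

Reasoning:
Step 1 - add W1, W2 (parallel); result (4*s^3 - 17*s^2 + 19*s + 3)/(2*s^4 - 8*s^3 + 9*s^2 - 2*s - 1)
Step 2 - close the feedback loop around (W1+W2), W3, which is the overall transfer function T(s) = C(s)/R(s) in lowest terms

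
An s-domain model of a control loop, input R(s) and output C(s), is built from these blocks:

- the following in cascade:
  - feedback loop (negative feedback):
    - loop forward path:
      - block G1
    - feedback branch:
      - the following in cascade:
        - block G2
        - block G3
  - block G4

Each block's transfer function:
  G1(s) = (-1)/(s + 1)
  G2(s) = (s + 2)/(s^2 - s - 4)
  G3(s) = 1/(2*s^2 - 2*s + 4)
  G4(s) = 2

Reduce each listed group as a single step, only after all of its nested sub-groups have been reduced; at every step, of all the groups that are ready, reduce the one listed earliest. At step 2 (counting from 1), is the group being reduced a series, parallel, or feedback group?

(1) series reduction of G2, G3
(2) apply the feedback formula to G1, (G2*G3)
(3) cascade [G1/(1+G1*(G2*G3))], G4
At step 2 the group reduced is feedback.

Answer: feedback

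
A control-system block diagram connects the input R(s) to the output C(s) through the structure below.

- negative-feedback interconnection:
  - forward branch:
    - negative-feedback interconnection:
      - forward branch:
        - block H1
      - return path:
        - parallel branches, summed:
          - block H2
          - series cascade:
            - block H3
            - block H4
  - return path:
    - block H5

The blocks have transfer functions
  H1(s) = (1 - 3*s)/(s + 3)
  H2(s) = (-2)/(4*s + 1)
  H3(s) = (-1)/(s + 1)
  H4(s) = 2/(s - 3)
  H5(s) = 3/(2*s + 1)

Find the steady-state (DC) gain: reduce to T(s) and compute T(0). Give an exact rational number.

Reducing step by step:

Step 1: combine H3, H4 in series, giving (-2)/(s^2 - 2*s - 3)
Step 2: sum the parallel branches H2, (H3*H4), giving (-2*s^2 - 4*s + 4)/(4*s^3 - 7*s^2 - 14*s - 3)
Step 3: feedback reduction of H1, (H2+(H3*H4)), giving (-12*s^4 + 25*s^3 + 35*s^2 - 5*s - 3)/(4*s^4 + 11*s^3 - 25*s^2 - 61*s - 5)
Step 4: close the feedback loop around [H1/(1+H1*(H2+(H3*H4)))], H5, giving (-24*s^5 + 38*s^4 + 95*s^3 + 25*s^2 - 11*s - 3)/(8*s^5 - 10*s^4 + 36*s^3 - 42*s^2 - 86*s - 14)
The step-4 result is T(s). Setting s = 0: T(0) = -3/(-14) = 3/14.

Answer: 3/14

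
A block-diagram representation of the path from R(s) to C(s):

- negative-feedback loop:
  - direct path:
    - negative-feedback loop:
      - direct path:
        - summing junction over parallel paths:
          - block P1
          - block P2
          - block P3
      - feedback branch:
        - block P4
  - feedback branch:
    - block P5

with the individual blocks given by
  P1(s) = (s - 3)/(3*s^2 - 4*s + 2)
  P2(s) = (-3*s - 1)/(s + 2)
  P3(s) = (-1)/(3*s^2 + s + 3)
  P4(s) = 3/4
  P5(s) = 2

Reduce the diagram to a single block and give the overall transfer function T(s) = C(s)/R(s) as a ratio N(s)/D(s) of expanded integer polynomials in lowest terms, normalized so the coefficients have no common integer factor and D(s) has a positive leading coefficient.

Reducing step by step:

Step 1. reduce the parallel group P1, P2, P3; result (-27*s^5 + 21*s^4 - 29*s^3 + s^2 - 11*s - 28)/(9*s^5 + 9*s^4 - 7*s^3 + 12*s^2 - 14*s + 12)
Step 2. close the feedback loop around (P1+P2+P3), P4; result (108*s^5 - 84*s^4 + 116*s^3 - 4*s^2 + 44*s + 112)/(45*s^5 - 99*s^4 + 115*s^3 - 51*s^2 + 89*s + 36)
Step 3. reduce the feedback loop with forward [(P1+P2+P3)/(1+(P1+P2+P3)*P4)] and return P5: this yields T(s), and no further normalization is needed

Answer: (108*s^5 - 84*s^4 + 116*s^3 - 4*s^2 + 44*s + 112)/(261*s^5 - 267*s^4 + 347*s^3 - 59*s^2 + 177*s + 260)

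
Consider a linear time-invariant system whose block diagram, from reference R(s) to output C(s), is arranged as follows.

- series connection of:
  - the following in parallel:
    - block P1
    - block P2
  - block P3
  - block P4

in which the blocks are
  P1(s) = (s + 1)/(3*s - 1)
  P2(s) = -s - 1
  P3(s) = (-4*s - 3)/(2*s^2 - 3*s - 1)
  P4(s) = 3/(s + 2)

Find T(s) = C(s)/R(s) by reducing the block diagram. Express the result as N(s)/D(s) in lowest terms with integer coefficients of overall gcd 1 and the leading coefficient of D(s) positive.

1. add P1, P2 (parallel) = (-3*s^2 - s + 2)/(3*s - 1)
2. multiply (P1+P2), P3, P4 (series), giving the overall T(s)

Therefore the answer is (36*s^3 + 39*s^2 - 15*s - 18)/(6*s^4 + s^3 - 22*s^2 + s + 2).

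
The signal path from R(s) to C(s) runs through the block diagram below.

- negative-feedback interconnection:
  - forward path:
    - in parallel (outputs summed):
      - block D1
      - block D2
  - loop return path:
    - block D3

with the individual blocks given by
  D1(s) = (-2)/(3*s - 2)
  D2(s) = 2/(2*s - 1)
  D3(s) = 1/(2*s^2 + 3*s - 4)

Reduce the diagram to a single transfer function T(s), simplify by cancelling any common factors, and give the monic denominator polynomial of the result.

The answer is s^4 + s^3/3 - 41*s^2/12 + 3*s - 5/6.

Reasoning:
Step 1. combine D1, D2 in parallel, giving (2*s - 2)/(6*s^2 - 7*s + 2)
Step 2. apply the feedback formula to (D1+D2), D3, giving (4*s^3 + 2*s^2 - 14*s + 8)/(12*s^4 + 4*s^3 - 41*s^2 + 36*s - 10)
That last expression is T(s), already simplified. Scaling its denominator by 1/12 (the reciprocal of the leading coefficient) yields the monic denominator.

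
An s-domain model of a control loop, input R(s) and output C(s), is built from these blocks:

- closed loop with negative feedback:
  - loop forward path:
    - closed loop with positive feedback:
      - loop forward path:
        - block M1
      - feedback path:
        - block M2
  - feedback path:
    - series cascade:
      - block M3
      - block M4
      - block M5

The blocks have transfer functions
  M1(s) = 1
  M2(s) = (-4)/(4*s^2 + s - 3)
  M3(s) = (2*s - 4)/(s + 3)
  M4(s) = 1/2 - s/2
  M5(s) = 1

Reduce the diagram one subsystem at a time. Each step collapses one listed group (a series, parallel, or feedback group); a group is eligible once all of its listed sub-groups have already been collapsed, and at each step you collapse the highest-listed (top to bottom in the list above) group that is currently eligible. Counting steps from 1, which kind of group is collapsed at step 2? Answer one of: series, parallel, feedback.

Reducing step by step:

[1] reduce the feedback loop with forward M1 and return M2
[2] reduce the series chain M3, M4, M5
[3] reduce the feedback loop with forward [M1/(1-M1*M2)] and return (M3*M4*M5)
Step 2 collapses a series group.

Answer: series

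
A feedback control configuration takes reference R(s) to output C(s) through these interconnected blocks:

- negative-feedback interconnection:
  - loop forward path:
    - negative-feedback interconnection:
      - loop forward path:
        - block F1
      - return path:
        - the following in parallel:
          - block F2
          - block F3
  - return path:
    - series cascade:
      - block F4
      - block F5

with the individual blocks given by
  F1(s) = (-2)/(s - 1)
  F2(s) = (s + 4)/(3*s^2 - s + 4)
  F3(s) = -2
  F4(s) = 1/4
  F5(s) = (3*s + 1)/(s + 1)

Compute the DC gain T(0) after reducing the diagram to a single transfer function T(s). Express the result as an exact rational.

[1] sum the parallel branches F2, F3 -> (-6*s^2 + 3*s - 4)/(3*s^2 - s + 4)
[2] feedback reduction of F1, (F2+F3) -> (-6*s^2 + 2*s - 8)/(3*s^3 + 8*s^2 - s + 4)
[3] cascade F4, F5 -> (3*s + 1)/(4*s + 4)
[4] reduce the feedback loop with forward [F1/(1+F1*(F2+F3))] and return (F4*F5) -> (-12*s^3 - 8*s^2 - 12*s - 16)/(6*s^4 + 13*s^3 + 14*s^2 - 5*s + 4)
Step 4 gives the overall T(s). Then T(0) = -16/4 = -4.

Hence the answer: -4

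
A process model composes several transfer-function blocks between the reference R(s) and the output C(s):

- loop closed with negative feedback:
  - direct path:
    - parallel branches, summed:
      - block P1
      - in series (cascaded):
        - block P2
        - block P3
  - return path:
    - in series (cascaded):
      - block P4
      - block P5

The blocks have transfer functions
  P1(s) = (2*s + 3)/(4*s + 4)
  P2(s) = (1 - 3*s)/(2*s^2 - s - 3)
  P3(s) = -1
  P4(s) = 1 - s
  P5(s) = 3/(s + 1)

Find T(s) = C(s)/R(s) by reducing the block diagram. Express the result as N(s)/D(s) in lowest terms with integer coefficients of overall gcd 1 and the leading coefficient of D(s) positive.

[1] reduce the series chain P2, P3 -> (3*s - 1)/(2*s^2 - s - 3)
[2] combine P1, (P2*P3) in parallel -> (4*s^2 + 12*s - 13)/(8*s^2 - 4*s - 12)
[3] cascade P4, P5 -> (3 - 3*s)/(s + 1)
[4] apply the feedback formula to (P1+(P2*P3)), (P4*P5), giving the overall T(s)

Final answer: (-4*s^3 - 16*s^2 + s + 13)/(4*s^3 + 20*s^2 - 59*s + 51)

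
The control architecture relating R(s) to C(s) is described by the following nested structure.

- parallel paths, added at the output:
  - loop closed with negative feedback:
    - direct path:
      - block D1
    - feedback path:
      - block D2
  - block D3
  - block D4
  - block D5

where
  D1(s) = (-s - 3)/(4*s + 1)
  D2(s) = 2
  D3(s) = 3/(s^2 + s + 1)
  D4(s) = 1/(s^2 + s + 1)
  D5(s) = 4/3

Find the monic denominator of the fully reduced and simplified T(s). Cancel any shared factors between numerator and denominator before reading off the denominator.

First reduce the diagram to T(s).

Step 1 - collapse the loop (D1 forward, D2 return), giving (-s - 3)/(2*s - 5)
Step 2 - parallel reduction of [D1/(1+D1*D2)], D3, D4, D5, giving (5*s^3 - 24*s^2 - 89)/(6*s^3 - 9*s^2 - 9*s - 15)
The result of step 2 is T(s) in lowest terms. Its denominator has leading coefficient 6; dividing the denominator through by 6 makes it monic.

Answer: s^3 - 3*s^2/2 - 3*s/2 - 5/2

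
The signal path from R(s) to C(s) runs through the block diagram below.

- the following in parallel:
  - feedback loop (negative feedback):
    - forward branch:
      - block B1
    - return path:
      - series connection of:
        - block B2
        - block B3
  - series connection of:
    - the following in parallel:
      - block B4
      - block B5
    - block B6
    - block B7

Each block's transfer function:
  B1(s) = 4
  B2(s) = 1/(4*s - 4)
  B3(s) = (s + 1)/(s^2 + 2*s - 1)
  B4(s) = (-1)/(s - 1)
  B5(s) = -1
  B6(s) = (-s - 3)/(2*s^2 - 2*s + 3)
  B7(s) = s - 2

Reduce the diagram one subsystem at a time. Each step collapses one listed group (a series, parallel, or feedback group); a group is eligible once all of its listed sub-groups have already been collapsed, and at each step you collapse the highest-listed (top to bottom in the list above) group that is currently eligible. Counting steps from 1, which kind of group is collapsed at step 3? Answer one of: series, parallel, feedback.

1. series reduction of B2, B3
2. apply the feedback formula to B1, (B2*B3)
3. parallel reduction of B4, B5
4. multiply (B4+B5), B6, B7 (series)
5. combine [B1/(1+B1*(B2*B3))], ((B4+B5)*B6*B7) in parallel
Step 3: parallel.

Therefore the answer is parallel.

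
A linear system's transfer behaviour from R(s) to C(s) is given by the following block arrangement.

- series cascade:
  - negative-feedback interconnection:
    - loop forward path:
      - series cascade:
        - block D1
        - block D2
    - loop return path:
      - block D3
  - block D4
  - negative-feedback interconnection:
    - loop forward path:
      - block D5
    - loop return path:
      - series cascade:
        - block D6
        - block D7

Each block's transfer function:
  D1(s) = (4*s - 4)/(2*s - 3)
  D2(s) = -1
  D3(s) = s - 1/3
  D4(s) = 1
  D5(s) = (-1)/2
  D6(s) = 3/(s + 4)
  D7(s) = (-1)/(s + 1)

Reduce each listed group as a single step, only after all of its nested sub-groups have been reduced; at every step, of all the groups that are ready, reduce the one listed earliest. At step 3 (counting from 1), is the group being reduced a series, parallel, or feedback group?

Reducing step by step:

[1] multiply D1, D2 (series)
[2] close the feedback loop around (D1*D2), D3
[3] multiply D6, D7 (series)
[4] feedback reduction of D5, (D6*D7)
[5] combine [(D1*D2)/(1+(D1*D2)*D3)], D4, [D5/(1+D5*(D6*D7))] in series
Step 3 collapses a series group.

Answer: series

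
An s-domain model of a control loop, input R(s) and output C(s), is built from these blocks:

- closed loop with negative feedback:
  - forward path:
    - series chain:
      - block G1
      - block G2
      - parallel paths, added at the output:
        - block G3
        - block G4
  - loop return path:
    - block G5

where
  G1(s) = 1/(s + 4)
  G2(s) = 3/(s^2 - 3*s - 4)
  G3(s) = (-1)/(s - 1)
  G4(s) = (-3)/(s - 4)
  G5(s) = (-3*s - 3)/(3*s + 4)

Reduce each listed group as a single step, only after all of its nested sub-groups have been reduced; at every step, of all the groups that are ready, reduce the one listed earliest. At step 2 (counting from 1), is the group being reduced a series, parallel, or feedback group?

The answer is series.

Reasoning:
Step 1 - sum the parallel branches G3, G4
Step 2 - series reduction of G1, G2, (G3+G4)
Step 3 - collapse the loop ((G1*G2*(G3+G4)) forward, G5 return)
So the answer for step 2 is series.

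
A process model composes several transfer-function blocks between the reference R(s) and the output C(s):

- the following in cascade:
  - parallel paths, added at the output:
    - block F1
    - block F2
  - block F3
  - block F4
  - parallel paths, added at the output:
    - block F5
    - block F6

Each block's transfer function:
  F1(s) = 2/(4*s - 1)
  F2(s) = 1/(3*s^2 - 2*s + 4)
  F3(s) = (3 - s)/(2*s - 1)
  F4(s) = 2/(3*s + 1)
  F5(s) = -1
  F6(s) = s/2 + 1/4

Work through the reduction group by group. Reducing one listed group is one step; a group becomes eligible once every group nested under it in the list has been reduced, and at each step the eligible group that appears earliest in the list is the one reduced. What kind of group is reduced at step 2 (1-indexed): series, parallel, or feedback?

Step 1. combine F1, F2 in parallel
Step 2. add F5, F6 (parallel)
Step 3. combine (F1+F2), F3, F4, (F5+F6) in series
The group at step 2 is a parallel group.

Hence the answer: parallel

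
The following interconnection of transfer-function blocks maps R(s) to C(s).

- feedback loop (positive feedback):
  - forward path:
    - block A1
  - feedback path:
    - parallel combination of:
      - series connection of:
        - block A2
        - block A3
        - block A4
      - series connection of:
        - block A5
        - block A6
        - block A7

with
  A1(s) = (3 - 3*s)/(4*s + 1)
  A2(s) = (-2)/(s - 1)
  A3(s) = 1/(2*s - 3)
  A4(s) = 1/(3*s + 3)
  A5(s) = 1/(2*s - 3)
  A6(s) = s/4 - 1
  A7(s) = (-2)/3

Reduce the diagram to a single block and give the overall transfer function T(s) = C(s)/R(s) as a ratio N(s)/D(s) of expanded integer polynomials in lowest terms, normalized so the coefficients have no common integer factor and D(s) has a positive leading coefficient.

1. reduce the series chain A2, A3, A4 = (-2)/(6*s^3 - 9*s^2 - 6*s + 9)
2. multiply A5, A6, A7 (series) = (4 - s)/(12*s - 18)
3. combine (A2*A3*A4), (A5*A6*A7) in parallel = (-s^3 + 4*s^2 + s - 8)/(12*s^3 - 18*s^2 - 12*s + 18)
4. close the feedback loop around A1, ((A2*A3*A4)+(A5*A6*A7)); the result is T(s) itself (integer coefficients, no common factor, positive leading denominator coefficient)

Therefore the answer is (-12*s^3 + 18*s^2 + 12*s - 18)/(15*s^3 - 25*s - 14).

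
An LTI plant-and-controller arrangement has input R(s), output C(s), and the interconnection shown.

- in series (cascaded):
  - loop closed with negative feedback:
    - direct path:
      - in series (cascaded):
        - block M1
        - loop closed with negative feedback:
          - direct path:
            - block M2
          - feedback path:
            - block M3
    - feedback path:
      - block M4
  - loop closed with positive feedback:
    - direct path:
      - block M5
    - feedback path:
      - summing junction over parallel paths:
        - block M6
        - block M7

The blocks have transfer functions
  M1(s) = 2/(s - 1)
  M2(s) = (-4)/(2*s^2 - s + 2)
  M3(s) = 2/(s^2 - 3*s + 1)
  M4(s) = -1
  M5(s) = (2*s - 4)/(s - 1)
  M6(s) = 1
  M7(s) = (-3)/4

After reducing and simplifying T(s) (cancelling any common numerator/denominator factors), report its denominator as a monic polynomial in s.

[1] collapse the loop (M2 forward, M3 return) = (-4*s^2 + 12*s - 4)/(2*s^4 - 7*s^3 + 7*s^2 - 7*s - 6)
[2] cascade M1, [M2/(1+M2*M3)] = (-8*s^2 + 24*s - 8)/(2*s^5 - 9*s^4 + 14*s^3 - 14*s^2 + s + 6)
[3] feedback reduction of (M1*[M2/(1+M2*M3)]), M4 = (-8*s^2 + 24*s - 8)/(2*s^5 - 9*s^4 + 14*s^3 - 6*s^2 - 23*s + 14)
[4] reduce the parallel group M6, M7 = 1/4
[5] collapse the loop (M5 forward, (M6+M7) return) = (4*s - 8)/s
[6] cascade [(M1*[M2/(1+M2*M3)])/(1+(M1*[M2/(1+M2*M3)])*M4)], [M5/(1-M5*(M6+M7))] = (-32*s^3 + 160*s^2 - 224*s + 64)/(2*s^6 - 9*s^5 + 14*s^4 - 6*s^3 - 23*s^2 + 14*s)
No further cancellation is possible in the step-6 result, so that is T(s). Its denominator becomes monic after dividing by the leading coefficient 2.

Therefore the answer is s^6 - 9*s^5/2 + 7*s^4 - 3*s^3 - 23*s^2/2 + 7*s.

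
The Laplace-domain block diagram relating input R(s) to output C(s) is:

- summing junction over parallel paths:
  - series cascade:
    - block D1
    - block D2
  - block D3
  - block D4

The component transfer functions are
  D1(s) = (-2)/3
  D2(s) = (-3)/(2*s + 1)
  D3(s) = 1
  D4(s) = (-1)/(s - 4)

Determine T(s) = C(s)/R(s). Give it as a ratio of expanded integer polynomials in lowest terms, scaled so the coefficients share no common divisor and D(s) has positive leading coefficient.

The answer is (2*s^2 - 7*s - 13)/(2*s^2 - 7*s - 4).

Reasoning:
[1] combine D1, D2 in series: 2/(2*s + 1)
[2] parallel reduction of (D1*D2), D3, D4 - this is the overall T(s), already in the required normalized form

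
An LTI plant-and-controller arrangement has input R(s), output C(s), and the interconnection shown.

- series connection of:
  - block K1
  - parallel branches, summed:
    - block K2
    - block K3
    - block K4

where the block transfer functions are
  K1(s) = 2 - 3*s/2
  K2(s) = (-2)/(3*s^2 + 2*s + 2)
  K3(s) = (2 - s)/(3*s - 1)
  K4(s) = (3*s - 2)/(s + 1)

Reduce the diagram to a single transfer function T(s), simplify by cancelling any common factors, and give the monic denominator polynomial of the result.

The answer is s^4 + 4*s^3/3 + 7*s^2/9 + 2*s/9 - 2/9.

Reasoning:
Step 1. sum the parallel branches K2, K3, K4 gives (24*s^4 - 8*s^3 + 6*s^2 - 12*s + 10)/(9*s^4 + 12*s^3 + 7*s^2 + 2*s - 2)
Step 2. series reduction of K1, (K2+K3+K4) gives (-36*s^5 + 60*s^4 - 25*s^3 + 30*s^2 - 39*s + 20)/(9*s^4 + 12*s^3 + 7*s^2 + 2*s - 2)
T(s) is the step-2 result (common factors already cancelled). Leading coefficient of the denominator: 9. Divide through by 9 for the monic polynomial.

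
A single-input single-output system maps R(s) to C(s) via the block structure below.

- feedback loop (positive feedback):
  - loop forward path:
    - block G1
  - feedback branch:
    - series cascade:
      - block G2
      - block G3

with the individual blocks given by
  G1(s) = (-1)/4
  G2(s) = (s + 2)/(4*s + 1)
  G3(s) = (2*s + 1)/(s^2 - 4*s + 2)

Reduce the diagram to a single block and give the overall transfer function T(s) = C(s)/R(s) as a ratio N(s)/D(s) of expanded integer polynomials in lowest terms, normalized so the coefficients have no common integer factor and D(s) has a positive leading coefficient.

The answer is (-4*s^3 + 15*s^2 - 4*s - 2)/(16*s^3 - 58*s^2 + 21*s + 10).

Reasoning:
Step 1: reduce the series chain G2, G3; result (2*s^2 + 5*s + 2)/(4*s^3 - 15*s^2 + 4*s + 2)
Step 2: feedback reduction of G1, (G2*G3), which is the overall transfer function T(s) = C(s)/R(s) in lowest terms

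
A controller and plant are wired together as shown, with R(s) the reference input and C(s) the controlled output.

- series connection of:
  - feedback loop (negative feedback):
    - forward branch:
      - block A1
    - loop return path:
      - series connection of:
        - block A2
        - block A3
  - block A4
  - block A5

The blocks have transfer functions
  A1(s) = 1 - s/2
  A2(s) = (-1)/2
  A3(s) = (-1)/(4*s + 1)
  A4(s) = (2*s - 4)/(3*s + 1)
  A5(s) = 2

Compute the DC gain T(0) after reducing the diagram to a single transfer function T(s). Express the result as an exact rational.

The answer is -16/3.

Reasoning:
Step 1: multiply A2, A3 (series); result 1/(8*s + 2)
Step 2: close the feedback loop around A1, (A2*A3); result (-8*s^2 + 14*s + 4)/(15*s + 6)
Step 3: series reduction of [A1/(1+A1*(A2*A3))], A4, A5; result (-32*s^3 + 120*s^2 - 96*s - 32)/(45*s^2 + 33*s + 6)
DC gain: substitute s = 0 into T(s) from step 3: T(0) = -32/6 = -16/3.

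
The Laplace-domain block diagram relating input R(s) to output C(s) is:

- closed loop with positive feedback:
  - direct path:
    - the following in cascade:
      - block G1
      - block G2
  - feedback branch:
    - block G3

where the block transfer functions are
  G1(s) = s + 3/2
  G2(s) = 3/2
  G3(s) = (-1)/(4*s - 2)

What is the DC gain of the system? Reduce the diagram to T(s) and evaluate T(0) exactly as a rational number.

Step 1. cascade G1, G2 -> 3*s/2 + 9/4
Step 2. feedback reduction of (G1*G2), G3 -> (24*s^2 + 24*s - 18)/(22*s + 1)
DC gain: substitute s = 0 into T(s) from step 2: T(0) = -18/1 = -18.

Final answer: -18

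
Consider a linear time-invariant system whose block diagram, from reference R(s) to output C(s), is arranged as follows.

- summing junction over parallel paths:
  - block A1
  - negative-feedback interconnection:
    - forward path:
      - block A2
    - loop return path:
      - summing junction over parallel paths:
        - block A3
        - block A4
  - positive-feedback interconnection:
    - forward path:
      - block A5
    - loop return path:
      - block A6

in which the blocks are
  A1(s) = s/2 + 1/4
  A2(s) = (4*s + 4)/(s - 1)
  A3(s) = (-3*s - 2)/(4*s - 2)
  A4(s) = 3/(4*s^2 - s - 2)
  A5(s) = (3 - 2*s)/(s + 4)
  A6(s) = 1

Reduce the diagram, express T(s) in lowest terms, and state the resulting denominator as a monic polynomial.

Step 1 - combine A3, A4 in parallel -> (-12*s^3 - 5*s^2 + 20*s - 2)/(16*s^3 - 12*s^2 - 6*s + 4)
Step 2 - apply the feedback formula to A2, (A3+A4) -> (-32*s^4 - 8*s^3 + 36*s^2 + 4*s - 8)/(16*s^4 + 48*s^3 - 33*s^2 - 41*s + 6)
Step 3 - apply the feedback formula to A5, A6 -> (3 - 2*s)/(3*s + 1)
Step 4 - add A1, [A2/(1+A2*(A3+A4))], [A5/(1-A5*A6)] (parallel) -> (96*s^6 - 144*s^5 - 358*s^4 + 877*s^3 - 78*s^2 - 631*s + 46)/(192*s^5 + 640*s^4 - 204*s^3 - 624*s^2 - 92*s + 24)
No further cancellation is possible in the step-4 result, so that is T(s). Its denominator becomes monic after dividing by the leading coefficient 192.

Hence the answer: s^5 + 10*s^4/3 - 17*s^3/16 - 13*s^2/4 - 23*s/48 + 1/8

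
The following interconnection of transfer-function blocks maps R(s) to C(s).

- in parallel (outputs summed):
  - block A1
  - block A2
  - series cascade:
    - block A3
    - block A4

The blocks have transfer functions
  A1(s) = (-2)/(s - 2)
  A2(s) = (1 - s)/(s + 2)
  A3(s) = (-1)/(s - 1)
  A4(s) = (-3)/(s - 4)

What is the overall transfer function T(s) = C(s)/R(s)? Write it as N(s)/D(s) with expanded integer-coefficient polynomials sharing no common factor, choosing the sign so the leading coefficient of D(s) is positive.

The answer is (-s^4 + 6*s^3 - 12*s^2 + 34*s - 36)/(s^4 - 5*s^3 + 20*s - 16).

Reasoning:
1. cascade A3, A4 gives 3/(s^2 - 5*s + 4)
2. add A1, A2, (A3*A4) (parallel); the result is T(s) itself (integer coefficients, no common factor, positive leading denominator coefficient)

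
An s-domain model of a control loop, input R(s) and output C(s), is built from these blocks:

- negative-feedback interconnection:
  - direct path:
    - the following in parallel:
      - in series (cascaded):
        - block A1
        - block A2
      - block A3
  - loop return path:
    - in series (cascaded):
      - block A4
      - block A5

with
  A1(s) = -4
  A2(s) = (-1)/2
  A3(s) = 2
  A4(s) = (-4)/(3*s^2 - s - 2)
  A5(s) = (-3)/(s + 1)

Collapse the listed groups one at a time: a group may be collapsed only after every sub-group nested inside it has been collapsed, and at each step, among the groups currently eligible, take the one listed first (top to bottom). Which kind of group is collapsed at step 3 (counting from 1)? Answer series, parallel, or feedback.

Step 1. multiply A1, A2 (series)
Step 2. combine (A1*A2), A3 in parallel
Step 3. reduce the series chain A4, A5
Step 4. apply the feedback formula to ((A1*A2)+A3), (A4*A5)
Step 3 collapses a series group.

Final answer: series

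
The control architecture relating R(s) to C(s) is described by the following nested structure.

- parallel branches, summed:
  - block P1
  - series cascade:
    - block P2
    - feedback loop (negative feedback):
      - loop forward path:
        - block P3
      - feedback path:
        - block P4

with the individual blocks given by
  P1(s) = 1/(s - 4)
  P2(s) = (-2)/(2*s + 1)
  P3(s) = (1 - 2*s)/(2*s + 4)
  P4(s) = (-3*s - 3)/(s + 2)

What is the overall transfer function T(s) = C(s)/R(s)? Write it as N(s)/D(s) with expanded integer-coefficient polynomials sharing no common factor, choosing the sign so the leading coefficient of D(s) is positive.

Reducing step by step:

Step 1 - apply the feedback formula to P3, P4 = (-2*s^2 - 3*s + 2)/(8*s^2 + 11*s + 5)
Step 2 - combine P2, [P3/(1+P3*P4)] in series = (4*s^2 + 6*s - 4)/(16*s^3 + 30*s^2 + 21*s + 5)
Step 3 - reduce the parallel group P1, (P2*[P3/(1+P3*P4)]) - this is the overall T(s), already in the required normalized form

Answer: (20*s^3 + 20*s^2 - 7*s + 21)/(16*s^4 - 34*s^3 - 99*s^2 - 79*s - 20)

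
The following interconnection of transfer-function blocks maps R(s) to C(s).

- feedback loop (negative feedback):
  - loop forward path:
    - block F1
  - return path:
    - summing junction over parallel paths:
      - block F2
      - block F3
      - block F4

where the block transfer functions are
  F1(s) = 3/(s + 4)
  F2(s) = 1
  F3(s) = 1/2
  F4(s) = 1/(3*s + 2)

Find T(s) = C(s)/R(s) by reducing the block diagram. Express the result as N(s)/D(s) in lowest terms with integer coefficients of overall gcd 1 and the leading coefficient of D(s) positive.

1. add F2, F3, F4 (parallel) -> (9*s + 8)/(6*s + 4)
2. collapse the loop (F1 forward, (F2+F3+F4) return), which is the overall transfer function T(s) = C(s)/R(s) in lowest terms

Answer: (18*s + 12)/(6*s^2 + 55*s + 40)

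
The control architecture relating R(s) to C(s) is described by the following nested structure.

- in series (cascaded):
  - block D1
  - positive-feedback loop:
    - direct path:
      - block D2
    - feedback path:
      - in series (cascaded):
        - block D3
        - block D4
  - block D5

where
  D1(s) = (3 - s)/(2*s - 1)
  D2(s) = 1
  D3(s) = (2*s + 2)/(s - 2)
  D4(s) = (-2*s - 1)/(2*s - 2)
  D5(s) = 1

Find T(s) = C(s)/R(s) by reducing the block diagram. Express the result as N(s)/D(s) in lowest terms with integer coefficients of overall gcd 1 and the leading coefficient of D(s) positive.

(1) reduce the series chain D3, D4 gives (-2*s^2 - 3*s - 1)/(s^2 - 3*s + 2)
(2) close the feedback loop around D2, (D3*D4) gives (s^2 - 3*s + 2)/(3*s^2 + 3)
(3) cascade D1, [D2/(1-D2*(D3*D4))], D5 - this is the overall T(s), already in the required normalized form

Therefore the answer is (-s^3 + 6*s^2 - 11*s + 6)/(6*s^3 - 3*s^2 + 6*s - 3).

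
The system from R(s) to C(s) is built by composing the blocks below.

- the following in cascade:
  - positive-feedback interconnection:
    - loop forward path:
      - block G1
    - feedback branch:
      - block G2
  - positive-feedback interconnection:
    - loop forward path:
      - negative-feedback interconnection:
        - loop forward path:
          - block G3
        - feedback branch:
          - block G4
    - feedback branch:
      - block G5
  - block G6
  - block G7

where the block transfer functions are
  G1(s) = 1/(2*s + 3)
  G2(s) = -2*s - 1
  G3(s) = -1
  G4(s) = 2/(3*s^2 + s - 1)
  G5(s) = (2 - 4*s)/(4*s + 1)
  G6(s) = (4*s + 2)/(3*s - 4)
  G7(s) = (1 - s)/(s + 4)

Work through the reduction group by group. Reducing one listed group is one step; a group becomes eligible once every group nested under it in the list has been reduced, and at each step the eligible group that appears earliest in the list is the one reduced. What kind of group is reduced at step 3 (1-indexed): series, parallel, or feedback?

The answer is feedback.

Reasoning:
Step 1: feedback reduction of G1, G2
Step 2: reduce the feedback loop with forward G3 and return G4
Step 3: feedback reduction of [G3/(1+G3*G4)], G5
Step 4: reduce the series chain [G1/(1-G1*G2)], [[G3/(1+G3*G4)]/(1-[G3/(1+G3*G4)]*G5)], G6, G7
Step 3 collapses a feedback group.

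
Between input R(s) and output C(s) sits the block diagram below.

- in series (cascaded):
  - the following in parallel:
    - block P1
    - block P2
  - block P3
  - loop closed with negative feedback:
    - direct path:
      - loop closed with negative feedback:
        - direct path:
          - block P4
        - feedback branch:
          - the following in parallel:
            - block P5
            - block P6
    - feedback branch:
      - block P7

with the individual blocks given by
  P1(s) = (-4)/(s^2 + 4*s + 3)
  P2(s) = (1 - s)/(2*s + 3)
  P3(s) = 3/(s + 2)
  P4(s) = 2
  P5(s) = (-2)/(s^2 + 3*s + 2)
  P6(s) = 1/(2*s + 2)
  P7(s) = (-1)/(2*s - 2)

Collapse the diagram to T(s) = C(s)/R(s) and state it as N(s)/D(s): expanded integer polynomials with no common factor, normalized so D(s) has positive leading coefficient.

1. sum the parallel branches P1, P2, giving (-s^3 - 3*s^2 - 7*s - 9)/(2*s^3 + 11*s^2 + 18*s + 9)
2. combine P5, P6 in parallel, giving (s - 2)/(2*s^2 + 6*s + 4)
3. feedback reduction of P4, (P5+P6), giving (2*s^2 + 6*s + 4)/(s^2 + 4*s)
4. close the feedback loop around [P4/(1+P4*(P5+P6))], P7, giving (2*s^3 + 4*s^2 - 2*s - 4)/(s^3 + 2*s^2 - 7*s - 2)
5. series reduction of (P1+P2), P3, [[P4/(1+P4*(P5+P6))]/(1+[P4/(1+P4*(P5+P6))]*P7)], giving the overall T(s)

Answer: (-6*s^4 - 12*s^3 - 24*s^2 - 12*s + 54)/(2*s^5 + 13*s^4 + 13*s^3 - 49*s^2 - 81*s - 18)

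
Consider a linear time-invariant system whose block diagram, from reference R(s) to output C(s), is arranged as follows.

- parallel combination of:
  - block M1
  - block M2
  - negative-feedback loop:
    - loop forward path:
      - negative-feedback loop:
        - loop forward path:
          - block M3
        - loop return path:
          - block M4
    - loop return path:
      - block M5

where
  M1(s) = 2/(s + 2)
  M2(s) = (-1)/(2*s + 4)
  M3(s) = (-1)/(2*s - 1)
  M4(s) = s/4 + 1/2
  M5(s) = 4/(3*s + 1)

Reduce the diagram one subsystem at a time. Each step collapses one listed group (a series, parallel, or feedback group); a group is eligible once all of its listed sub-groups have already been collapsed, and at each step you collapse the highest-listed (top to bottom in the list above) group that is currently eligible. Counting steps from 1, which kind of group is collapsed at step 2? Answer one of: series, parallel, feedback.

(1) reduce the feedback loop with forward M3 and return M4
(2) close the feedback loop around [M3/(1+M3*M4)], M5
(3) add M1, M2, [[M3/(1+M3*M4)]/(1+[M3/(1+M3*M4)]*M5)] (parallel)
Step 2 collapses a feedback group.

Answer: feedback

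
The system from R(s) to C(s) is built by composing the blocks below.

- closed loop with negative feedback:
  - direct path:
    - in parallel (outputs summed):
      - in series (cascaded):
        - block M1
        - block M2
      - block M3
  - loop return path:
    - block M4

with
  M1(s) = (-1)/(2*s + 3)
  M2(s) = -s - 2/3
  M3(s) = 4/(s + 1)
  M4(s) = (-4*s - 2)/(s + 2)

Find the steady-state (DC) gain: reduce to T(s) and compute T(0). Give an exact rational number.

Step 1: series reduction of M1, M2: (3*s + 2)/(6*s + 9)
Step 2: parallel reduction of (M1*M2), M3: (3*s^2 + 29*s + 38)/(6*s^2 + 15*s + 9)
Step 3: feedback reduction of ((M1*M2)+M3), M4: (-3*s^3 - 35*s^2 - 96*s - 76)/(6*s^3 + 95*s^2 + 171*s + 58)
That last expression is T(s); at s = 0 only the constant terms survive, so T(0) = -76/58 = -38/29.

Hence the answer: -38/29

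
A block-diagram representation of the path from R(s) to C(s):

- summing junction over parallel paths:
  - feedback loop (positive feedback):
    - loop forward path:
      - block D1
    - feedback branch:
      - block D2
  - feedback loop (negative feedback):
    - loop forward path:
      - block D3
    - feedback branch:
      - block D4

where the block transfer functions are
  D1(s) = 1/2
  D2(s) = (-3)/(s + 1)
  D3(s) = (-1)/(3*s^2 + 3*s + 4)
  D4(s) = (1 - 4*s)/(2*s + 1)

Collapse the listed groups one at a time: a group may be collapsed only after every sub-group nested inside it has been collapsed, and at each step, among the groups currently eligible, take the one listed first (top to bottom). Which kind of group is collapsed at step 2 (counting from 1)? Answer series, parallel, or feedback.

The answer is feedback.

Reasoning:
Step 1. reduce the feedback loop with forward D1 and return D2
Step 2. feedback reduction of D3, D4
Step 3. parallel reduction of [D1/(1-D1*D2)], [D3/(1+D3*D4)]
The group at step 2 is a feedback group.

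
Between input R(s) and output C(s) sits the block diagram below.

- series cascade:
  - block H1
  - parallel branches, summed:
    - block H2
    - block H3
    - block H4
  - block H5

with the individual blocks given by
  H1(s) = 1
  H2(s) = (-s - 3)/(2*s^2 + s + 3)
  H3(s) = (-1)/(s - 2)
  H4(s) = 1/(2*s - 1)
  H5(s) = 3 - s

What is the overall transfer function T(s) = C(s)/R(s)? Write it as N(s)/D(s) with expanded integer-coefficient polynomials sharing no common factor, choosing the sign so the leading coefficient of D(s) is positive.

Step 1. combine H2, H3, H4 in parallel, giving (-4*s^3 - 4*s^2 + 9*s - 9)/(4*s^4 - 8*s^3 + 5*s^2 - 13*s + 6)
Step 2. combine H1, (H2+H3+H4), H5 in series; the result is T(s) itself (integer coefficients, no common factor, positive leading denominator coefficient)

Final answer: (4*s^4 - 8*s^3 - 21*s^2 + 36*s - 27)/(4*s^4 - 8*s^3 + 5*s^2 - 13*s + 6)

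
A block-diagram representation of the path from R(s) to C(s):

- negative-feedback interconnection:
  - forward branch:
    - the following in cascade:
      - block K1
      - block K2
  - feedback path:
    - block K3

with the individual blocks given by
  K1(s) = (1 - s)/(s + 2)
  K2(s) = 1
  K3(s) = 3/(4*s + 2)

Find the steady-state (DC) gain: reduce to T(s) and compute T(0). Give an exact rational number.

(1) combine K1, K2 in series; result (1 - s)/(s + 2)
(2) feedback reduction of (K1*K2), K3; result (-4*s^2 + 2*s + 2)/(4*s^2 + 7*s + 7)
The step-2 result is T(s). Setting s = 0: T(0) = 2/7.

Final answer: 2/7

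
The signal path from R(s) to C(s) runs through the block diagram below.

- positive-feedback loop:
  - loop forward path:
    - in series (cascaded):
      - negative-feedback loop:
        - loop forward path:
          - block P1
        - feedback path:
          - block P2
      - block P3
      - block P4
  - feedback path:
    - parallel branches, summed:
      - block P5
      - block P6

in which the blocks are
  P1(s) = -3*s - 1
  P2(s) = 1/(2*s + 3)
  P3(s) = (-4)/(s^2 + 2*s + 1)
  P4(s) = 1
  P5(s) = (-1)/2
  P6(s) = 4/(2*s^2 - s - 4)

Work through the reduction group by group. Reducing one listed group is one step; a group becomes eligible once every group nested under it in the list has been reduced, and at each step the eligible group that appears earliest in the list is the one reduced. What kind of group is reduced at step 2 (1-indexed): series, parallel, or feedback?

Reducing step by step:

(1) reduce the feedback loop with forward P1 and return P2
(2) cascade [P1/(1+P1*P2)], P3, P4
(3) parallel reduction of P5, P6
(4) reduce the feedback loop with forward ([P1/(1+P1*P2)]*P3*P4) and return (P5+P6)
Step 2: series.

Answer: series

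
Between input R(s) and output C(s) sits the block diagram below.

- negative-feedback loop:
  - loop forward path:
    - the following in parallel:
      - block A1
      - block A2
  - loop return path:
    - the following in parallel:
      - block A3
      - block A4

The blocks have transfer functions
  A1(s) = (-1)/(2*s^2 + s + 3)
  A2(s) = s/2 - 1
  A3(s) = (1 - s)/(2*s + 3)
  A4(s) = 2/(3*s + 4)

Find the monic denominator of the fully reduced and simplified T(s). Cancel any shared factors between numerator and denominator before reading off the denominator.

Reducing step by step:

Step 1 - parallel reduction of A1, A2; result (2*s^3 - 3*s^2 + s - 8)/(4*s^2 + 2*s + 6)
Step 2 - sum the parallel branches A3, A4; result (-3*s^2 + 3*s + 10)/(6*s^2 + 17*s + 12)
Step 3 - collapse the loop ((A1+A2) forward, (A3+A4) return); result (-12*s^5 - 16*s^4 + 21*s^3 + 67*s^2 + 124*s + 96)/(6*s^5 - 39*s^4 - 88*s^3 - 115*s^2 - 112*s + 8)
Step 3 gives the fully reduced T(s), with no common factor left to cancel. The denominator's leading coefficient is 6, so divide each of its coefficients by 6 to get the monic form.

Answer: s^5 - 13*s^4/2 - 44*s^3/3 - 115*s^2/6 - 56*s/3 + 4/3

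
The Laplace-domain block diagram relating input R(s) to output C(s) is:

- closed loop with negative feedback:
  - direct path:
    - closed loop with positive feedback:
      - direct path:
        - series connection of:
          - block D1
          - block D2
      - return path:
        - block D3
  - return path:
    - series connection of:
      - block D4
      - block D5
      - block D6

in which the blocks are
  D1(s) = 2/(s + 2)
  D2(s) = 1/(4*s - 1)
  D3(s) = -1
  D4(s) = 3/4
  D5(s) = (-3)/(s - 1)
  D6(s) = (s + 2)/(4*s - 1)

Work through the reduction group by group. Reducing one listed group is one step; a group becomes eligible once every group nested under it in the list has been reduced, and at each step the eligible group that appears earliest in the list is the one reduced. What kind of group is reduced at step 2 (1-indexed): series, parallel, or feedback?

The answer is feedback.

Reasoning:
Step 1 - combine D1, D2 in series
Step 2 - collapse the loop ((D1*D2) forward, D3 return)
Step 3 - multiply D4, D5, D6 (series)
Step 4 - feedback reduction of [(D1*D2)/(1-(D1*D2)*D3)], (D4*D5*D6)
So the answer for step 2 is feedback.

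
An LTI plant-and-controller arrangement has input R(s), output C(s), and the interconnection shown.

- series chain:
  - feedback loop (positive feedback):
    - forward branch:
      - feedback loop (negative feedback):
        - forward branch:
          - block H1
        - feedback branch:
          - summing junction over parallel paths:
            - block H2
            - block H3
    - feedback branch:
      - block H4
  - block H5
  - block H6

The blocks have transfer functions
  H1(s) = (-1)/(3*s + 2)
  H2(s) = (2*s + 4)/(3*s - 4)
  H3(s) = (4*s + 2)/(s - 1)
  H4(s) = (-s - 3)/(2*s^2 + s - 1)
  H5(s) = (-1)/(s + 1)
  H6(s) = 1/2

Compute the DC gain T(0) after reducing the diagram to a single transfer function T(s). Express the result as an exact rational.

First reduce the diagram to T(s).

Step 1. combine H2, H3 in parallel gives (14*s^2 - 8*s - 12)/(3*s^2 - 7*s + 4)
Step 2. apply the feedback formula to H1, (H2+H3) gives (-3*s^2 + 7*s - 4)/(9*s^3 - 29*s^2 + 6*s + 20)
Step 3. apply the feedback formula to [H1/(1+H1*(H2+H3))], H4 gives (-6*s^4 + 11*s^3 + 2*s^2 - 11*s + 4)/(18*s^5 - 49*s^4 - 29*s^3 + 73*s^2 + 31*s - 32)
Step 4. multiply [[H1/(1+H1*(H2+H3))]/(1-[H1/(1+H1*(H2+H3))]*H4)], H5, H6 (series) gives (6*s^3 - 17*s^2 + 15*s - 4)/(36*s^5 - 98*s^4 - 58*s^3 + 146*s^2 + 62*s - 64)
The step-4 result is T(s). Setting s = 0: T(0) = -4/(-64) = 1/16.

Answer: 1/16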